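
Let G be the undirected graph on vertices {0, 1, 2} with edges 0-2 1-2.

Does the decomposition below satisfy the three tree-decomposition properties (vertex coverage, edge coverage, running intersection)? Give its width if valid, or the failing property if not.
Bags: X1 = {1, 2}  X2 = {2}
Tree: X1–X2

A tree decomposition must satisfy three properties: every vertex lies in some bag; for every edge, both endpoints lie together in some bag; and for every vertex, the bags containing it form a connected subtree. Here vertex 0 appears in no bag, so the decomposition is invalid.

No — vertex 0 appears in no bag.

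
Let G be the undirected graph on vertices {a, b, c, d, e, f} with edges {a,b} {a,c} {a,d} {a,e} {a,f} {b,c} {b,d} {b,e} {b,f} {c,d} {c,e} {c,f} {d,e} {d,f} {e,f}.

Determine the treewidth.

A width-5 tree decomposition is:
Bags: B1 = {a, b, c, d, e, f}
Tree: (single bag)
A single bag containing all 6 vertices is trivially a valid decomposition of width 5. Conversely, {a, b, c, d, e, f} is a clique of size 6, and the vertices of any clique must share a bag in every tree decomposition; so some bag has ≥ 6 vertices and tw(G) ≥ 5. Therefore the treewidth is 5.

5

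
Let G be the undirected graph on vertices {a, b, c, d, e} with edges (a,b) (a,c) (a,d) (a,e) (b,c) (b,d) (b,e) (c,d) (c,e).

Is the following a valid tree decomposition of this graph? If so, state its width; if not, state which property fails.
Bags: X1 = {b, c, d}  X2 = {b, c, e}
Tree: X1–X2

No — vertex a appears in no bag.

A tree decomposition must satisfy three properties: every vertex lies in some bag; for every edge, both endpoints lie together in some bag; and for every vertex, the bags containing it form a connected subtree. Here vertex a appears in no bag, so the decomposition is invalid.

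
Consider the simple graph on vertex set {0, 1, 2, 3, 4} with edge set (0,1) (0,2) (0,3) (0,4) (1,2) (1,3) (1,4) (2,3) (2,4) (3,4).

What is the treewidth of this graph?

4

A width-4 tree decomposition is:
Bags: B1 = {0, 1, 2, 3, 4}
Tree: (single bag)
With just one bag of size 5, the width is 5 − 1 = 4, so tw(G) ≤ 4. For the lower bound, the 5 vertices {0, 1, 2, 3, 4} are pairwise adjacent, and any tree decomposition puts a clique entirely inside one bag — forcing width ≥ 4. Combining the bounds, tw(G) = 4.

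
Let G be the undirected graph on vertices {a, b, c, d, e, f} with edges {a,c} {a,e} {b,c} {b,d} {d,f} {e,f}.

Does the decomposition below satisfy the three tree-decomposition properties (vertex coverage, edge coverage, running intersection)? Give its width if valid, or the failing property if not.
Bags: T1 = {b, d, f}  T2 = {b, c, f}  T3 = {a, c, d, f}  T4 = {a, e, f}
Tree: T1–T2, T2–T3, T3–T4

A tree decomposition must satisfy three properties: every vertex lies in some bag; for every edge, both endpoints lie together in some bag; and for every vertex, the bags containing it form a connected subtree. Here bags containing vertex d are not connected in the tree, so the decomposition is invalid.

No — bags containing vertex d are not connected in the tree.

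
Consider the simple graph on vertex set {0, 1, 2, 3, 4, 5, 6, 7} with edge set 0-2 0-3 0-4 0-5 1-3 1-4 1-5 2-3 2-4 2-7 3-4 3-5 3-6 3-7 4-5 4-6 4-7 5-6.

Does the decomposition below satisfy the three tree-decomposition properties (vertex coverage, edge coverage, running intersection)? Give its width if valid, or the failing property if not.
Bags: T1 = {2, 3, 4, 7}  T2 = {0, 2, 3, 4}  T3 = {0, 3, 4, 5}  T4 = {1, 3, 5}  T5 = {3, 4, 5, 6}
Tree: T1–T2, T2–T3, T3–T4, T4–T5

A tree decomposition must satisfy three properties: every vertex lies in some bag; for every edge, both endpoints lie together in some bag; and for every vertex, the bags containing it form a connected subtree. Here edge (4,1) lies in no bag, so the decomposition is invalid.

No — edge (4,1) lies in no bag.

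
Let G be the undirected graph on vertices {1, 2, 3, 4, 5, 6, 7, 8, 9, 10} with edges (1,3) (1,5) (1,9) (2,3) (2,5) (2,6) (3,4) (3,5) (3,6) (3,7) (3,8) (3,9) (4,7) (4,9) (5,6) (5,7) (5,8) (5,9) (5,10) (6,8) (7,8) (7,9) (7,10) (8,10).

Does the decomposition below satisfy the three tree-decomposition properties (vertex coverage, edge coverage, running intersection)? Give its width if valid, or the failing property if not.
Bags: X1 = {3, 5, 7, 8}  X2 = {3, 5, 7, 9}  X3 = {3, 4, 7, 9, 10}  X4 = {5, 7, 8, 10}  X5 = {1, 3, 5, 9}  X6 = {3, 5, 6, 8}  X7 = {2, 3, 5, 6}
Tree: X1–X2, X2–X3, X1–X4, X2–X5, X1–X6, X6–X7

A tree decomposition must satisfy three properties: every vertex lies in some bag; for every edge, both endpoints lie together in some bag; and for every vertex, the bags containing it form a connected subtree. Here bags containing vertex 10 are not connected in the tree, so the decomposition is invalid.

No — bags containing vertex 10 are not connected in the tree.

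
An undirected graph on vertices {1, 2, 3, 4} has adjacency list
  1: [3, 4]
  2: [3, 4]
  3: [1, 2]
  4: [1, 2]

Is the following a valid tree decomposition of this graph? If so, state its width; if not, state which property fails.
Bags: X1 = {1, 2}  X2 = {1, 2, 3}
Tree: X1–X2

No — vertex 4 appears in no bag.

A tree decomposition must satisfy three properties: every vertex lies in some bag; for every edge, both endpoints lie together in some bag; and for every vertex, the bags containing it form a connected subtree. Here vertex 4 appears in no bag, so the decomposition is invalid.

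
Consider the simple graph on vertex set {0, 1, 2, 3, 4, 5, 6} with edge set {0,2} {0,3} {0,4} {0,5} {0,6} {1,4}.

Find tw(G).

1

A width-1 tree decomposition is:
Bags: B1 = {0, 3}  B2 = {0, 4}  B3 = {1, 4}  B4 = {0, 2}  B5 = {0, 5}  B6 = {0, 6}
Tree: B1–B2, B2–B3, B2–B4, B2–B5, B2–B6
Every bag has size at most 2, so the width is 2 − 1 = 1 and tw(G) ≤ 1. Any graph with an edge has treewidth ≥ 1, and G has the edge 3–0. Therefore the treewidth is 1.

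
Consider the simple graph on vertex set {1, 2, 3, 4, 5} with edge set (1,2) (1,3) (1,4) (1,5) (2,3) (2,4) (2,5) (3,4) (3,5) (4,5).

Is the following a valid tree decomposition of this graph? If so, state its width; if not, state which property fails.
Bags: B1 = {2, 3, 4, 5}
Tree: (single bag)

A tree decomposition must satisfy three properties: every vertex lies in some bag; for every edge, both endpoints lie together in some bag; and for every vertex, the bags containing it form a connected subtree. Here vertex 1 appears in no bag, so the decomposition is invalid.

No — vertex 1 appears in no bag.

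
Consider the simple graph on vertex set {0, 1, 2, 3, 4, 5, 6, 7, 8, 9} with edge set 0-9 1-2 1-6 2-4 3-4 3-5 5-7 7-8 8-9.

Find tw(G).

1

A width-1 tree decomposition is:
Bags: B1 = {0, 9}  B2 = {8, 9}  B3 = {7, 8}  B4 = {5, 7}  B5 = {3, 5}  B6 = {3, 4}  B7 = {2, 4}  B8 = {1, 2}  B9 = {1, 6}
Tree: B1–B2, B2–B3, B3–B4, B4–B5, B5–B6, B6–B7, B7–B8, B8–B9
Every bag has size at most 2, so the width is 2 − 1 = 1 and tw(G) ≤ 1. Since G has at least one edge (e.g. 0–9), it is not an edgeless graph, so tw(G) ≥ 1. Hence tw(G) = 1 exactly.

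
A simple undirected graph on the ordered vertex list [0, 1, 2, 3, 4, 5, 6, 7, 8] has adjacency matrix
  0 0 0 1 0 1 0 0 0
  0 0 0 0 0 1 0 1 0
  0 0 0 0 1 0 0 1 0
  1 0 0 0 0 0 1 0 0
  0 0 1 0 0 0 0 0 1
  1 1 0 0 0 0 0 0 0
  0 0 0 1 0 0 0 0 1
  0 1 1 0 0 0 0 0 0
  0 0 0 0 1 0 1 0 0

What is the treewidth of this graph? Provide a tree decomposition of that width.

Treewidth 2.
One optimal decomposition is:
Bags: B1 = {2, 4, 7}  B2 = {4, 7, 8}  B3 = {6, 7, 8}  B4 = {3, 6, 7}  B5 = {0, 3, 7}  B6 = {0, 5, 7}  B7 = {1, 5, 7}
Tree: B1–B2, B2–B3, B3–B4, B4–B5, B5–B6, B6–B7

Each bag holds 3 vertices, so the decomposition has width 2, which upper-bounds the treewidth. Since 7–2–4–8–6–3–0–5–1–7 is a cycle in G, G is not acyclic. Forests are exactly the graphs of treewidth ≤ 1, so tw(G) ≥ 2. Therefore the treewidth is 2.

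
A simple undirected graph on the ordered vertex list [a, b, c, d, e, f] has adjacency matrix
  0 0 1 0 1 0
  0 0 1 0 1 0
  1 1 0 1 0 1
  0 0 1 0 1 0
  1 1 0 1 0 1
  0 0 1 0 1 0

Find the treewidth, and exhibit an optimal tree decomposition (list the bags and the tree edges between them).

Treewidth 2.
Bags: B1 = {b, c, e}  B2 = {c, d, e}  B3 = {c, e, f}  B4 = {a, c, e}
Tree: B1–B2, B2–B3, B3–B4

The largest bag has 3 vertices, giving width 2; this decomposition certifies tw(G) ≤ 2. For the lower bound, G contains the cycle b–c–d–e–b, so G is not a forest; only forests have treewidth ≤ 1, hence tw(G) ≥ 2. The upper and lower bounds meet at 2, so that is the treewidth.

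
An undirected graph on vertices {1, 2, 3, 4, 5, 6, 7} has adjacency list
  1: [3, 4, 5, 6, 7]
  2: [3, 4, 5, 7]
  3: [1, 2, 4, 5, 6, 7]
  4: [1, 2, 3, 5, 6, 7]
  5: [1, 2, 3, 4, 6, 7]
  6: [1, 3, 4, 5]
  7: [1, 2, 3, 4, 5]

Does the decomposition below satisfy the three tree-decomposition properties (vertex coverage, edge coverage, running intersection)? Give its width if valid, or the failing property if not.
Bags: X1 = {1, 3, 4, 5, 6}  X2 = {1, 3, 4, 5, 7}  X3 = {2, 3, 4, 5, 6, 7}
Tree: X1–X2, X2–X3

No — bags containing vertex 6 are not connected in the tree.

A tree decomposition must satisfy three properties: every vertex lies in some bag; for every edge, both endpoints lie together in some bag; and for every vertex, the bags containing it form a connected subtree. Here bags containing vertex 6 are not connected in the tree, so the decomposition is invalid.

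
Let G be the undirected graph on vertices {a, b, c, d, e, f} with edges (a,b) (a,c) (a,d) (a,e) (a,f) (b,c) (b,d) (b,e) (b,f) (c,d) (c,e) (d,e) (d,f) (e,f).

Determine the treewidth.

4

A width-4 tree decomposition is:
Bags: B1 = {a, b, c, d, e}  B2 = {a, b, d, e, f}
Tree: B1–B2
Each bag holds 5 vertices, so the decomposition has width 4, which upper-bounds the treewidth. For the lower bound, the 5 vertices {a, b, c, d, e} are pairwise adjacent, and any tree decomposition puts a clique entirely inside one bag — forcing width ≥ 4. The upper and lower bounds meet at 4, so that is the treewidth.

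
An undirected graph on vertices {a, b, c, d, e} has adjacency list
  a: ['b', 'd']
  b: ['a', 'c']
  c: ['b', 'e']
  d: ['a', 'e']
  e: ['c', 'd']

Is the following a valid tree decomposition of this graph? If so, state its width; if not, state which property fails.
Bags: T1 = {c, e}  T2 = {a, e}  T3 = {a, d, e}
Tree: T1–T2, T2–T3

A tree decomposition must satisfy three properties: every vertex lies in some bag; for every edge, both endpoints lie together in some bag; and for every vertex, the bags containing it form a connected subtree. Here vertex b appears in no bag, so the decomposition is invalid.

No — vertex b appears in no bag.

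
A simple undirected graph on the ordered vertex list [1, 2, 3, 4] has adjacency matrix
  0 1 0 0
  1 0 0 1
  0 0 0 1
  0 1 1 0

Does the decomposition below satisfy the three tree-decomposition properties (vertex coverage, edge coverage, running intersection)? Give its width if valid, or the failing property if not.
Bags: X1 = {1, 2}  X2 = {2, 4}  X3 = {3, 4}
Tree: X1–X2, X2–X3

Yes; width 1.

Checking the three conditions: (i) the bags cover all of {1, 2, 3, 4}; (ii) for each edge, some bag contains both endpoints; (iii) the bags containing any fixed vertex form a subtree. All hold, so the decomposition is valid with width 2 − 1 = 1.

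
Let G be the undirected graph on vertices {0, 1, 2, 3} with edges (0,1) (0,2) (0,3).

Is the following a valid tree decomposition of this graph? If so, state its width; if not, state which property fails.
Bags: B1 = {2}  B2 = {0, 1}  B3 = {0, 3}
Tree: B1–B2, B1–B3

A tree decomposition must satisfy three properties: every vertex lies in some bag; for every edge, both endpoints lie together in some bag; and for every vertex, the bags containing it form a connected subtree. Here edge (0,2) lies in no bag, so the decomposition is invalid.

No — edge (0,2) lies in no bag.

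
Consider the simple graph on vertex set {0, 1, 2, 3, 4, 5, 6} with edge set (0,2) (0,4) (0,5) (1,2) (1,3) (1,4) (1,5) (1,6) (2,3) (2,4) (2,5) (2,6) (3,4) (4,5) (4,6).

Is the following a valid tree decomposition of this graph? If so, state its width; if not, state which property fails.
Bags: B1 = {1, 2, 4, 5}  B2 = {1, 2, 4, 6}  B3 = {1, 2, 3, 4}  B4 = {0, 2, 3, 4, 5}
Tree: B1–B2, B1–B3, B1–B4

No — bags containing vertex 3 are not connected in the tree.

A tree decomposition must satisfy three properties: every vertex lies in some bag; for every edge, both endpoints lie together in some bag; and for every vertex, the bags containing it form a connected subtree. Here bags containing vertex 3 are not connected in the tree, so the decomposition is invalid.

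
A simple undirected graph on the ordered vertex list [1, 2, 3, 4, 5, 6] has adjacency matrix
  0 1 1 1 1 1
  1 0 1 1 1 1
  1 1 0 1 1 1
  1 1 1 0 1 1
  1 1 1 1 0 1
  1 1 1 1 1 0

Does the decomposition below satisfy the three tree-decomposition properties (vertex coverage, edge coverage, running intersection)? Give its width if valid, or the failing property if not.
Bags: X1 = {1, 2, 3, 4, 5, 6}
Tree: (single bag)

Yes; width 5.

Vertex coverage: the bags together contain {1, 2, 3, 4, 5, 6}, the full vertex set. Edge coverage: each edge of G has both endpoints in at least one bag. Running intersection: for every vertex, the bags containing it form a connected subtree. All three properties hold, so this is a valid tree decomposition of width max|bag| − 1 = 5, and hence tw(G) ≤ 5.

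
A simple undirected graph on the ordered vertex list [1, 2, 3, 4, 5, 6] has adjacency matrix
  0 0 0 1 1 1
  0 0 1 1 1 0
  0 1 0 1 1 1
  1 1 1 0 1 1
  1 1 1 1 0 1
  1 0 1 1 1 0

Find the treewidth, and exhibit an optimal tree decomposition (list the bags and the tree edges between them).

Each bag holds 4 vertices, so the decomposition has width 3, which upper-bounds the treewidth. For the lower bound, the 4 vertices {1, 4, 5, 6} are pairwise adjacent, and any tree decomposition puts a clique entirely inside one bag — forcing width ≥ 3. Therefore the treewidth is 3.

Treewidth 3.
Bags: B1 = {3, 4, 5, 6}  B2 = {1, 4, 5, 6}  B3 = {2, 3, 4, 5}
Tree: B1–B2, B1–B3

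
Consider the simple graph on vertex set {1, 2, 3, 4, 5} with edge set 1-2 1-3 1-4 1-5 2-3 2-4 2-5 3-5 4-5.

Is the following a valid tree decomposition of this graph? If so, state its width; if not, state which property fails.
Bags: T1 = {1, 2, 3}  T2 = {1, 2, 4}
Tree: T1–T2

No — vertex 5 appears in no bag.

A tree decomposition must satisfy three properties: every vertex lies in some bag; for every edge, both endpoints lie together in some bag; and for every vertex, the bags containing it form a connected subtree. Here vertex 5 appears in no bag, so the decomposition is invalid.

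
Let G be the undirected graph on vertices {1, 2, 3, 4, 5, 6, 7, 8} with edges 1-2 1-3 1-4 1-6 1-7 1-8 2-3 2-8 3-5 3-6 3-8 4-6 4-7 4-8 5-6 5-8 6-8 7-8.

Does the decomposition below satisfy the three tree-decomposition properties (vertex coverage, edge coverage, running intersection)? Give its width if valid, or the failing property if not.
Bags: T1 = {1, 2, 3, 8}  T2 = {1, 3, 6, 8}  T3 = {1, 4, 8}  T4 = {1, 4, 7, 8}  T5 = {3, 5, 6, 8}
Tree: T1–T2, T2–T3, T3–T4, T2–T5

No — edge (6,4) lies in no bag.

A tree decomposition must satisfy three properties: every vertex lies in some bag; for every edge, both endpoints lie together in some bag; and for every vertex, the bags containing it form a connected subtree. Here edge (6,4) lies in no bag, so the decomposition is invalid.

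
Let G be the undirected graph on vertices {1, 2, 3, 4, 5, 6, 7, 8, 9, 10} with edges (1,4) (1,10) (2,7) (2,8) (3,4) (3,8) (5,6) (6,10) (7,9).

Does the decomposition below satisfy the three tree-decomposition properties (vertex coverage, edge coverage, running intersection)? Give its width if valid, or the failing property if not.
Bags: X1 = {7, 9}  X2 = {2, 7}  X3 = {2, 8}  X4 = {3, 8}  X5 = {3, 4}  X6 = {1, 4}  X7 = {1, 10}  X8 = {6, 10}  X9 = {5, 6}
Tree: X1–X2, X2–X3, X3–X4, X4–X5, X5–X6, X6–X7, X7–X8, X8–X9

Checking the three conditions: (i) the bags cover all of {1, 2, 3, 4, 5, 6, 7, 8, 9, 10}; (ii) for each edge, some bag contains both endpoints; (iii) the bags containing any fixed vertex form a subtree. All hold, so the decomposition is valid with width 2 − 1 = 1.

Yes; width 1.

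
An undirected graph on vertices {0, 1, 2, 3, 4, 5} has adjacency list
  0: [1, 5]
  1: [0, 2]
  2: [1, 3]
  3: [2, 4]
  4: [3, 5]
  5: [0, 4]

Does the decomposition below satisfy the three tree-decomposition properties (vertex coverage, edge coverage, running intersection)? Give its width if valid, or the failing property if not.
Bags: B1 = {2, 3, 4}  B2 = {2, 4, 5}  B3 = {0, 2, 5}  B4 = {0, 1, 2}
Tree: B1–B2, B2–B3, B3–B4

Checking the three conditions: (i) the bags cover all of {0, 1, 2, 3, 4, 5}; (ii) for each edge, some bag contains both endpoints; (iii) the bags containing any fixed vertex form a subtree. All hold, so the decomposition is valid with width 3 − 1 = 2.

Yes; width 2.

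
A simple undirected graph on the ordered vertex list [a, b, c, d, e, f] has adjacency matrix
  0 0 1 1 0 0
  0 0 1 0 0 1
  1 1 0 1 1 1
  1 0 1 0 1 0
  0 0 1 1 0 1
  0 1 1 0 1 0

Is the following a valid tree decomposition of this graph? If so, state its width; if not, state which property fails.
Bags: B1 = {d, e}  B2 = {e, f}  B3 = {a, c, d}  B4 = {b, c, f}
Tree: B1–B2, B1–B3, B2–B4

A tree decomposition must satisfy three properties: every vertex lies in some bag; for every edge, both endpoints lie together in some bag; and for every vertex, the bags containing it form a connected subtree. Here edge (c,e) lies in no bag, so the decomposition is invalid.

No — edge (c,e) lies in no bag.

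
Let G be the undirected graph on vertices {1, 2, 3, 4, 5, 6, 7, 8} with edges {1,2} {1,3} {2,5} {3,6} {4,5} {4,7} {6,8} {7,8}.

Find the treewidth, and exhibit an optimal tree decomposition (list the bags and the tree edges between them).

Each bag holds 3 vertices, so the decomposition has width 2, which upper-bounds the treewidth. The edges 5–4–7–8–6–3–1–2–5 form a cycle, so G is not a tree and its treewidth is at least 2. The upper and lower bounds meet at 2, so that is the treewidth.

Treewidth 2.
Bags: B1 = {4, 5, 7}  B2 = {5, 7, 8}  B3 = {5, 6, 8}  B4 = {3, 5, 6}  B5 = {1, 3, 5}  B6 = {1, 2, 5}
Tree: B1–B2, B2–B3, B3–B4, B4–B5, B5–B6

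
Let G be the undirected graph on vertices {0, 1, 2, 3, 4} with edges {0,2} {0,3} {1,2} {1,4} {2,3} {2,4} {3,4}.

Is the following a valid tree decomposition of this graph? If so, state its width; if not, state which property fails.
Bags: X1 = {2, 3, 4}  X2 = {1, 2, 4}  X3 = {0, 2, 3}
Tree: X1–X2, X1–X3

Yes; width 2.

Checking the three conditions: (i) the bags cover all of {0, 1, 2, 3, 4}; (ii) for each edge, some bag contains both endpoints; (iii) the bags containing any fixed vertex form a subtree. All hold, so the decomposition is valid with width 3 − 1 = 2.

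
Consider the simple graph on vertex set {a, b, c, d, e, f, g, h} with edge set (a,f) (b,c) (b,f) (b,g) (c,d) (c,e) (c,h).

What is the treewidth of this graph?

1

A width-1 tree decomposition is:
Bags: B1 = {c, e}  B2 = {b, c}  B3 = {c, d}  B4 = {b, g}  B5 = {b, f}  B6 = {c, h}  B7 = {a, f}
Tree: B1–B2, B2–B3, B2–B4, B4–B5, B1–B6, B5–B7
The largest bag has 2 vertices, giving width 1; this decomposition certifies tw(G) ≤ 1. Since G has at least one edge (e.g. e–c), it is not an edgeless graph, so tw(G) ≥ 1. Hence tw(G) = 1 exactly.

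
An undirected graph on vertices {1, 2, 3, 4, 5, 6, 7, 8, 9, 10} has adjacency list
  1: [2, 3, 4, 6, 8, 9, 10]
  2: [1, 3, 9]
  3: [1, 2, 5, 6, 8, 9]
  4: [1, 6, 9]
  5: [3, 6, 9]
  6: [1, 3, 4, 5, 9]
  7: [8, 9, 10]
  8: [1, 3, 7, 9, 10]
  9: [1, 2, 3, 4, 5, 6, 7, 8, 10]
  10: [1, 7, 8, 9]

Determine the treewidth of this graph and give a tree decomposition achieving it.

Treewidth 3.
One such decomposition:
Bags: B1 = {1, 2, 3, 9}  B2 = {1, 3, 6, 9}  B3 = {3, 5, 6, 9}  B4 = {1, 3, 8, 9}  B5 = {1, 8, 9, 10}  B6 = {7, 8, 9, 10}  B7 = {1, 4, 6, 9}
Tree: B1–B2, B2–B3, B1–B4, B4–B5, B5–B6, B2–B7

Each bag holds 4 vertices, so the decomposition has width 3, which upper-bounds the treewidth. For the lower bound, the 4 vertices {1, 8, 9, 10} are pairwise adjacent, and any tree decomposition puts a clique entirely inside one bag — forcing width ≥ 3. Therefore the treewidth is 3.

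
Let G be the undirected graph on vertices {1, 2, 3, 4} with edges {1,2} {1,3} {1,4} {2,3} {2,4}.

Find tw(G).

A width-2 tree decomposition is:
Bags: B1 = {1, 2, 3}  B2 = {1, 2, 4}
Tree: B1–B2
Each bag holds 3 vertices, so the decomposition has width 2, which upper-bounds the treewidth. On the other hand G contains the 3-clique {1, 2, 3}. A clique must lie in a single bag of any decomposition, so no decomposition can have width below 2. Combining the bounds, tw(G) = 2.

2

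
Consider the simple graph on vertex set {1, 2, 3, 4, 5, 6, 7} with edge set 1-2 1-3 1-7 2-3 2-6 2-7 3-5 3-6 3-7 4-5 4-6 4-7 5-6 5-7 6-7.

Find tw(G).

A width-3 tree decomposition is:
Bags: B1 = {2, 3, 6, 7}  B2 = {3, 5, 6, 7}  B3 = {4, 5, 6, 7}  B4 = {1, 2, 3, 7}
Tree: B1–B2, B2–B3, B1–B4
The largest bag has 4 vertices, giving width 3; this decomposition certifies tw(G) ≤ 3. On the other hand G contains the 4-clique {1, 2, 3, 7}. A clique must lie in a single bag of any decomposition, so no decomposition can have width below 3. Combining the bounds, tw(G) = 3.

3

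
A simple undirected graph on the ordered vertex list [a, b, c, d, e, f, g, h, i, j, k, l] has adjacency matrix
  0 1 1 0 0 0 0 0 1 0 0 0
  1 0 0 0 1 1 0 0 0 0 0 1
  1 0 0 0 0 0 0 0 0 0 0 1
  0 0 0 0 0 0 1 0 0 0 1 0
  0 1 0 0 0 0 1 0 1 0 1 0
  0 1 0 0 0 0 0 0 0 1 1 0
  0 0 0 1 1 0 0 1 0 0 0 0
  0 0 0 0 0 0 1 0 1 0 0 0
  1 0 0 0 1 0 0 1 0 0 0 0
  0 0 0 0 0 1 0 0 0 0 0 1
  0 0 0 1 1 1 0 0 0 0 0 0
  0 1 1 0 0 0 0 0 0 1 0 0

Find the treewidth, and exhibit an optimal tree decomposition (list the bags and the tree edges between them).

Treewidth 3.
Bags: B1 = {d, g, h, i}  B2 = {d, e, g, i}  B3 = {d, e, i, k}  B4 = {a, e, i, k}  B5 = {a, b, e, k}  B6 = {a, b, f, k}  B7 = {a, b, c, f}  B8 = {b, c, f, l}  B9 = {c, f, j, l}
Tree: B1–B2, B2–B3, B3–B4, B4–B5, B5–B6, B6–B7, B7–B8, B8–B9

Each bag holds 4 vertices, so the decomposition has width 3, which upper-bounds the treewidth. For the lower bound: the 4 vertex sets {d,g,h}, {i}, {e}, {a,b,f,k} are disjoint, each induces a connected subgraph, and every pair is joined by at least one edge of G. Contracting each set to a single vertex therefore yields K_{4} as a minor, and since treewidth is minor-monotone, tw(G) ≥ tw(K_{4}) = 3. Combining the bounds, tw(G) = 3.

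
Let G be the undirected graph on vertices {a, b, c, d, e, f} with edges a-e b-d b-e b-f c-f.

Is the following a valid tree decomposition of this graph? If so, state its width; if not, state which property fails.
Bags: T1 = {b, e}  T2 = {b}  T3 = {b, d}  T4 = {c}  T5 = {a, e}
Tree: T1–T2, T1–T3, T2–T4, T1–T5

No — vertex f appears in no bag.

A tree decomposition must satisfy three properties: every vertex lies in some bag; for every edge, both endpoints lie together in some bag; and for every vertex, the bags containing it form a connected subtree. Here vertex f appears in no bag, so the decomposition is invalid.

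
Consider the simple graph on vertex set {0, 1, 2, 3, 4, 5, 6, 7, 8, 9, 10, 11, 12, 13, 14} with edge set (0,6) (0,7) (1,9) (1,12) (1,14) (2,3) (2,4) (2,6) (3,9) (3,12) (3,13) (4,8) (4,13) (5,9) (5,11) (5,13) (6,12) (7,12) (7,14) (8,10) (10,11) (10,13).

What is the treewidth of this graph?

A width-3 tree decomposition is:
Bags: B1 = {0, 1, 7, 14}  B2 = {0, 1, 7, 12}  B3 = {0, 1, 6, 12}  B4 = {1, 6, 9, 12}  B5 = {3, 6, 9, 12}  B6 = {2, 3, 6, 9}  B7 = {2, 3, 5, 9}  B8 = {2, 3, 5, 13}  B9 = {2, 4, 5, 13}  B10 = {4, 5, 11, 13}  B11 = {4, 10, 11, 13}  B12 = {4, 8, 10, 11}
Tree: B1–B2, B2–B3, B3–B4, B4–B5, B5–B6, B6–B7, B7–B8, B8–B9, B9–B10, B10–B11, B11–B12
The largest bag has 4 vertices, giving width 3; this decomposition certifies tw(G) ≤ 3. For the lower bound: the 4 vertex sets {0,7,14}, {1}, {12}, {2,3,6,9} are disjoint, each induces a connected subgraph, and every pair is joined by at least one edge of G. Contracting each set to a single vertex therefore yields K_{4} as a minor, and since treewidth is minor-monotone, tw(G) ≥ tw(K_{4}) = 3. Hence tw(G) = 3 exactly.

3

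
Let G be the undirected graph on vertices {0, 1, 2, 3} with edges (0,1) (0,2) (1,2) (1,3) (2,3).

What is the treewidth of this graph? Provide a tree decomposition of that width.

Treewidth 2.
One such decomposition:
Bags: B1 = {1, 2, 3}  B2 = {0, 1, 2}
Tree: B1–B2

Every bag has size at most 3, so the width is 3 − 1 = 2 and tw(G) ≤ 2. For the lower bound, the 3 vertices {0, 1, 2} are pairwise adjacent, and any tree decomposition puts a clique entirely inside one bag — forcing width ≥ 2. Combining the bounds, tw(G) = 2.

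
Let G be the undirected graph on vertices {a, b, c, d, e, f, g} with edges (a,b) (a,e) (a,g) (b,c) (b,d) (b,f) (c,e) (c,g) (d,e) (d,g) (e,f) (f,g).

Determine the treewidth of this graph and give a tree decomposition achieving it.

Treewidth 3.
Bags: B1 = {b, c, e, g}  B2 = {b, d, e, g}  B3 = {a, b, e, g}  B4 = {b, e, f, g}
Tree: B1–B2, B2–B3, B3–B4

Every bag has size at most 4, so the width is 4 − 1 = 3 and tw(G) ≤ 3. For the lower bound: the 4 vertex sets {c,g}, {b,d}, {e}, {a} are disjoint, each induces a connected subgraph, and every pair is joined by at least one edge of G. Contracting each set to a single vertex therefore yields K_{4} as a minor, and since treewidth is minor-monotone, tw(G) ≥ tw(K_{4}) = 3. Hence tw(G) = 3 exactly.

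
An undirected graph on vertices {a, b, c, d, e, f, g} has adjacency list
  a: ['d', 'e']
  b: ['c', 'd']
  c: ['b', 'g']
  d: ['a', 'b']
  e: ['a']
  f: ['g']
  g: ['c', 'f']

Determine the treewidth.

A width-1 tree decomposition is:
Bags: B1 = {f, g}  B2 = {c, g}  B3 = {b, c}  B4 = {b, d}  B5 = {a, d}  B6 = {a, e}
Tree: B1–B2, B2–B3, B3–B4, B4–B5, B5–B6
Each bag holds 2 vertices, so the decomposition has width 1, which upper-bounds the treewidth. Since G has at least one edge (e.g. f–g), it is not an edgeless graph, so tw(G) ≥ 1. The upper and lower bounds meet at 1, so that is the treewidth.

1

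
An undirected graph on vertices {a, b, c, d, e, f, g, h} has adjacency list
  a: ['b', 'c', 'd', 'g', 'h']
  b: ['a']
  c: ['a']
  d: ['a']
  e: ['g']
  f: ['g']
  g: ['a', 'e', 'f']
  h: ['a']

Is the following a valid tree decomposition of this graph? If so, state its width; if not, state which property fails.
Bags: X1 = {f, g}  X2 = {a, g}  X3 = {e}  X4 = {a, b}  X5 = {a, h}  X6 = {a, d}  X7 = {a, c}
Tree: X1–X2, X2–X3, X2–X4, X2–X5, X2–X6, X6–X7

A tree decomposition must satisfy three properties: every vertex lies in some bag; for every edge, both endpoints lie together in some bag; and for every vertex, the bags containing it form a connected subtree. Here edge (g,e) lies in no bag, so the decomposition is invalid.

No — edge (g,e) lies in no bag.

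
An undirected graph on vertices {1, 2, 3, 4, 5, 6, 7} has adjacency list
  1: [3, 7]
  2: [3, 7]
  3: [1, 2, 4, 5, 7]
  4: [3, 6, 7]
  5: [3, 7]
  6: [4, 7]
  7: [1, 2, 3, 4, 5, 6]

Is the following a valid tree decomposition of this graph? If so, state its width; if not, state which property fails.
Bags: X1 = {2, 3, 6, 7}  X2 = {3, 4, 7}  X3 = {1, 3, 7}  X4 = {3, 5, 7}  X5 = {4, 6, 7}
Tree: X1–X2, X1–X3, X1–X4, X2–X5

A tree decomposition must satisfy three properties: every vertex lies in some bag; for every edge, both endpoints lie together in some bag; and for every vertex, the bags containing it form a connected subtree. Here bags containing vertex 6 are not connected in the tree, so the decomposition is invalid.

No — bags containing vertex 6 are not connected in the tree.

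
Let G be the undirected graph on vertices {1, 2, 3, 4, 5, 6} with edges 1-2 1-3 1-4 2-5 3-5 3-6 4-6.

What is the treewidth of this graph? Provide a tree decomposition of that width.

Each bag holds 3 vertices, so the decomposition has width 2, which upper-bounds the treewidth. The edges 2–5–3–1–2 form a cycle, so G is not a tree and its treewidth is at least 2. Combining the bounds, tw(G) = 2.

Treewidth 2.
One such decomposition:
Bags: B1 = {1, 2, 5}  B2 = {1, 3, 5}  B3 = {1, 3, 4}  B4 = {3, 4, 6}
Tree: B1–B2, B2–B3, B3–B4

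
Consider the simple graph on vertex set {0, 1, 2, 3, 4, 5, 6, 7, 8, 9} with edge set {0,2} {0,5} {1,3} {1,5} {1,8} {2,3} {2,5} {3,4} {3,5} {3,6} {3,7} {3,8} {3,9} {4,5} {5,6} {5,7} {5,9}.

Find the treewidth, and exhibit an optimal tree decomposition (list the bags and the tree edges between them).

The largest bag has 3 vertices, giving width 2; this decomposition certifies tw(G) ≤ 2. On the other hand G contains the 3-clique {0, 2, 5}. A clique must lie in a single bag of any decomposition, so no decomposition can have width below 2. Combining the bounds, tw(G) = 2.

Treewidth 2.
One optimal decomposition is:
Bags: B1 = {1, 3, 8}  B2 = {1, 3, 5}  B3 = {3, 5, 7}  B4 = {2, 3, 5}  B5 = {3, 5, 6}  B6 = {3, 4, 5}  B7 = {0, 2, 5}  B8 = {3, 5, 9}
Tree: B1–B2, B2–B3, B2–B4, B2–B5, B3–B6, B4–B7, B4–B8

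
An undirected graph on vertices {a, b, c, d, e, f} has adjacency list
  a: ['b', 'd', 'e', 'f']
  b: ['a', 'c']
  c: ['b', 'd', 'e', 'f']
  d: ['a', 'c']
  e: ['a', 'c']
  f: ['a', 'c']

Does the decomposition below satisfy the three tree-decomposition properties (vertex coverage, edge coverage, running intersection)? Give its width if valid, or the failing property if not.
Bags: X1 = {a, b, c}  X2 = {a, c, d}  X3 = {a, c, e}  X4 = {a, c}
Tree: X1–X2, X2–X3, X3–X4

No — vertex f appears in no bag.

A tree decomposition must satisfy three properties: every vertex lies in some bag; for every edge, both endpoints lie together in some bag; and for every vertex, the bags containing it form a connected subtree. Here vertex f appears in no bag, so the decomposition is invalid.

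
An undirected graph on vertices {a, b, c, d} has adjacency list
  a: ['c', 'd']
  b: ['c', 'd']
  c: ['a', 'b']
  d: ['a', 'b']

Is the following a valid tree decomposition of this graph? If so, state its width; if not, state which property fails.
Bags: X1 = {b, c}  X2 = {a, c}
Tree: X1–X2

No — vertex d appears in no bag.

A tree decomposition must satisfy three properties: every vertex lies in some bag; for every edge, both endpoints lie together in some bag; and for every vertex, the bags containing it form a connected subtree. Here vertex d appears in no bag, so the decomposition is invalid.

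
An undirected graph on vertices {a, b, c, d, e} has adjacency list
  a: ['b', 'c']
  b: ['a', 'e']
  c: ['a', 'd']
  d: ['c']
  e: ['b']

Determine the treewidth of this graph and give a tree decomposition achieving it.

Treewidth 1.
One such decomposition:
Bags: B1 = {b, e}  B2 = {a, b}  B3 = {a, c}  B4 = {c, d}
Tree: B1–B2, B2–B3, B3–B4

Every bag has size at most 2, so the width is 2 − 1 = 1 and tw(G) ≤ 1. G has an edge, so its treewidth is at least 1. The upper and lower bounds meet at 1, so that is the treewidth.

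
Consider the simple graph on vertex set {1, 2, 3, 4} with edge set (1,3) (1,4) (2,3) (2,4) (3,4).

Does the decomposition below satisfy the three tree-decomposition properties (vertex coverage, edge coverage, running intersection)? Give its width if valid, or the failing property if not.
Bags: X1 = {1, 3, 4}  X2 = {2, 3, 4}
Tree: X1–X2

Every vertex of G appears in some bag (union = {1, 2, 3, 4}); every edge is covered by a bag; and for each vertex v the set of bags containing v is connected in the bag tree. The decomposition is therefore valid. The largest bag has 3 vertices, so the width is 2.

Yes; width 2.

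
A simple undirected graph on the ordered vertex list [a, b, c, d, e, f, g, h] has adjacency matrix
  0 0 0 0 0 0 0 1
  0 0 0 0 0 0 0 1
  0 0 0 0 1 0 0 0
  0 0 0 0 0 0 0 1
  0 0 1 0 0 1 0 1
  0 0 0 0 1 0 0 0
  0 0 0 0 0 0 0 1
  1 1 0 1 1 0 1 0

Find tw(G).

1

A width-1 tree decomposition is:
Bags: B1 = {a, h}  B2 = {e, h}  B3 = {g, h}  B4 = {d, h}  B5 = {c, e}  B6 = {b, h}  B7 = {e, f}
Tree: B1–B2, B1–B3, B2–B4, B2–B5, B1–B6, B5–B7
Each bag holds 2 vertices, so the decomposition has width 1, which upper-bounds the treewidth. G has an edge, so its treewidth is at least 1. Combining the bounds, tw(G) = 1.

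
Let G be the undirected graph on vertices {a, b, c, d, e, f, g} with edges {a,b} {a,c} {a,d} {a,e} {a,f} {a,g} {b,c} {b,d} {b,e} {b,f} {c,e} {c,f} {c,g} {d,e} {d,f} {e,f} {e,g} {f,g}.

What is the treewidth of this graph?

4

A width-4 tree decomposition is:
Bags: B1 = {a, b, c, e, f}  B2 = {a, c, e, f, g}  B3 = {a, b, d, e, f}
Tree: B1–B2, B1–B3
The largest bag has 5 vertices, giving width 4; this decomposition certifies tw(G) ≤ 4. On the other hand G contains the 5-clique {a, b, d, e, f}. A clique must lie in a single bag of any decomposition, so no decomposition can have width below 4. The upper and lower bounds meet at 4, so that is the treewidth.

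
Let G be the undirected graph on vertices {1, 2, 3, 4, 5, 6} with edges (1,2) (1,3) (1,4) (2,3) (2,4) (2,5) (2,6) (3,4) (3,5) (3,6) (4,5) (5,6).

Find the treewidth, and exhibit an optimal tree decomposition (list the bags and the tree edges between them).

The largest bag has 4 vertices, giving width 3; this decomposition certifies tw(G) ≤ 3. Conversely, {1, 2, 3, 4} is a clique of size 4, and the vertices of any clique must share a bag in every tree decomposition; so some bag has ≥ 4 vertices and tw(G) ≥ 3. The upper and lower bounds meet at 3, so that is the treewidth.

Treewidth 3.
Bags: B1 = {2, 3, 4, 5}  B2 = {2, 3, 5, 6}  B3 = {1, 2, 3, 4}
Tree: B1–B2, B1–B3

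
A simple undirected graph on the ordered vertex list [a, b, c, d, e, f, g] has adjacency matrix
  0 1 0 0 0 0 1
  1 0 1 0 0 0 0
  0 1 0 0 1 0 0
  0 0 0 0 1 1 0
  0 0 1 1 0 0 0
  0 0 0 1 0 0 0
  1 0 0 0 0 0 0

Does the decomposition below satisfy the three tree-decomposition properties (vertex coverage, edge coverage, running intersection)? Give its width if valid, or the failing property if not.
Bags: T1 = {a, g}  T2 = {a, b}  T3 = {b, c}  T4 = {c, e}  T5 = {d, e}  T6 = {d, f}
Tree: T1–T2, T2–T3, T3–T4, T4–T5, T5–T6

Yes; width 1.

Checking the three conditions: (i) the bags cover all of {a, b, c, d, e, f, g}; (ii) for each edge, some bag contains both endpoints; (iii) the bags containing any fixed vertex form a subtree. All hold, so the decomposition is valid with width 2 − 1 = 1.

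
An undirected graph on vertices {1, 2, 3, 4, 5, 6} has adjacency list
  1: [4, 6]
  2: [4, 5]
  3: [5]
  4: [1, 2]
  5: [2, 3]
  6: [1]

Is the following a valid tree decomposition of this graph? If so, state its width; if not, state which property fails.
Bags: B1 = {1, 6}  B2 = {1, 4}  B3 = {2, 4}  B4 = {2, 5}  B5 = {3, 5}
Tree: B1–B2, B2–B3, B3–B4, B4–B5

Yes; width 1.

Checking the three conditions: (i) the bags cover all of {1, 2, 3, 4, 5, 6}; (ii) for each edge, some bag contains both endpoints; (iii) the bags containing any fixed vertex form a subtree. All hold, so the decomposition is valid with width 2 − 1 = 1.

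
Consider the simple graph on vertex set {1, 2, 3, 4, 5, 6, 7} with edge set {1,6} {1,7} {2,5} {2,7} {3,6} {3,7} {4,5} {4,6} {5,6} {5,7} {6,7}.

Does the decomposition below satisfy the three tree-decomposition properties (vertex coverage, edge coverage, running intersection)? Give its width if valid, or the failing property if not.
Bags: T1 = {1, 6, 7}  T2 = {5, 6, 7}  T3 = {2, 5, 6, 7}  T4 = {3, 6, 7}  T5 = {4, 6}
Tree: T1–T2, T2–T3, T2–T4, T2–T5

No — edge (5,4) lies in no bag.

A tree decomposition must satisfy three properties: every vertex lies in some bag; for every edge, both endpoints lie together in some bag; and for every vertex, the bags containing it form a connected subtree. Here edge (5,4) lies in no bag, so the decomposition is invalid.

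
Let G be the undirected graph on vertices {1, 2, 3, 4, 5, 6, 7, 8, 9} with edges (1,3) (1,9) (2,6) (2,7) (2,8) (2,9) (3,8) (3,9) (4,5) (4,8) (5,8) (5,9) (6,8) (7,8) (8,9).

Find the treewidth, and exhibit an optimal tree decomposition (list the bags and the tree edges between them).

Every bag has size at most 3, so the width is 3 − 1 = 2 and tw(G) ≤ 2. For the lower bound, the 3 vertices {2, 8, 9} are pairwise adjacent, and any tree decomposition puts a clique entirely inside one bag — forcing width ≥ 2. Combining the bounds, tw(G) = 2.

Treewidth 2.
One optimal decomposition is:
Bags: B1 = {2, 6, 8}  B2 = {2, 7, 8}  B3 = {2, 8, 9}  B4 = {3, 8, 9}  B5 = {1, 3, 9}  B6 = {5, 8, 9}  B7 = {4, 5, 8}
Tree: B1–B2, B1–B3, B3–B4, B4–B5, B4–B6, B6–B7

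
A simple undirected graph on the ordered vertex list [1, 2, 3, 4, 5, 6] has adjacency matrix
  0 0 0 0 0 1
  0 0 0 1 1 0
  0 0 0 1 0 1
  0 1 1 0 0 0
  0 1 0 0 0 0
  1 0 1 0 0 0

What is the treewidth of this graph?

A width-1 tree decomposition is:
Bags: B1 = {1, 6}  B2 = {3, 6}  B3 = {3, 4}  B4 = {2, 4}  B5 = {2, 5}
Tree: B1–B2, B2–B3, B3–B4, B4–B5
Each bag holds 2 vertices, so the decomposition has width 1, which upper-bounds the treewidth. Any graph with an edge has treewidth ≥ 1, and G has the edge 1–6. The upper and lower bounds meet at 1, so that is the treewidth.

1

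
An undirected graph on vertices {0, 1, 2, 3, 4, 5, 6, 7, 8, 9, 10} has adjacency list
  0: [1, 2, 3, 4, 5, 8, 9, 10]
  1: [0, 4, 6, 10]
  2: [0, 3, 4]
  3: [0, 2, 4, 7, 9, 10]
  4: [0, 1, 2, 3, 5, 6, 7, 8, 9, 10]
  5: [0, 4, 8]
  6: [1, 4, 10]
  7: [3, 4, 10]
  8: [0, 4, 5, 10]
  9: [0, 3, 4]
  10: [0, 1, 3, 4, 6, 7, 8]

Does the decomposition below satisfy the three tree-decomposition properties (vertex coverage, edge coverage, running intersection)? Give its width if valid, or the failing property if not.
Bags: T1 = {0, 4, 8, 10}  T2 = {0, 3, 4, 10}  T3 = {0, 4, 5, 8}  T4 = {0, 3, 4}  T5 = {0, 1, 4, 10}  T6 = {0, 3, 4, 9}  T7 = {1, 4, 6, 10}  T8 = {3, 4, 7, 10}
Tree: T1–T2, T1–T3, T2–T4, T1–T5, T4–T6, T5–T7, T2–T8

No — vertex 2 appears in no bag.

A tree decomposition must satisfy three properties: every vertex lies in some bag; for every edge, both endpoints lie together in some bag; and for every vertex, the bags containing it form a connected subtree. Here vertex 2 appears in no bag, so the decomposition is invalid.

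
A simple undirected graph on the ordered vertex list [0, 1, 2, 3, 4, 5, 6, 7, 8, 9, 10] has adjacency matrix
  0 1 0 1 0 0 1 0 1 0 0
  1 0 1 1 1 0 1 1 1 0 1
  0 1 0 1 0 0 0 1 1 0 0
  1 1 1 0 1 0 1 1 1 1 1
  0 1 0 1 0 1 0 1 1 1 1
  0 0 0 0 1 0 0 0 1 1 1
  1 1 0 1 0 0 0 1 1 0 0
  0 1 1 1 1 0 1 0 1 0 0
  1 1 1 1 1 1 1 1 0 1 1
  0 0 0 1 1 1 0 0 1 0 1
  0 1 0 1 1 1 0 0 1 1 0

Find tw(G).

4

A width-4 tree decomposition is:
Bags: B1 = {1, 3, 4, 8, 10}  B2 = {1, 3, 4, 7, 8}  B3 = {1, 3, 6, 7, 8}  B4 = {1, 2, 3, 7, 8}  B5 = {0, 1, 3, 6, 8}  B6 = {3, 4, 8, 9, 10}  B7 = {4, 5, 8, 9, 10}
Tree: B1–B2, B2–B3, B2–B4, B3–B5, B1–B6, B6–B7
The largest bag has 5 vertices, giving width 4; this decomposition certifies tw(G) ≤ 4. On the other hand G contains the 5-clique {0, 1, 3, 6, 8}. A clique must lie in a single bag of any decomposition, so no decomposition can have width below 4. Combining the bounds, tw(G) = 4.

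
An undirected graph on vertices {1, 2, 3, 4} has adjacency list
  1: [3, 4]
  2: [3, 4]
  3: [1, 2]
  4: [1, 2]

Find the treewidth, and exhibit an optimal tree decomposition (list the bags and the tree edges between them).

Treewidth 2.
Bags: B1 = {2, 3, 4}  B2 = {1, 3, 4}
Tree: B1–B2

The largest bag has 3 vertices, giving width 2; this decomposition certifies tw(G) ≤ 2. The edges 4–2–3–1–4 form a cycle, so G is not a tree and its treewidth is at least 2. Hence tw(G) = 2 exactly.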